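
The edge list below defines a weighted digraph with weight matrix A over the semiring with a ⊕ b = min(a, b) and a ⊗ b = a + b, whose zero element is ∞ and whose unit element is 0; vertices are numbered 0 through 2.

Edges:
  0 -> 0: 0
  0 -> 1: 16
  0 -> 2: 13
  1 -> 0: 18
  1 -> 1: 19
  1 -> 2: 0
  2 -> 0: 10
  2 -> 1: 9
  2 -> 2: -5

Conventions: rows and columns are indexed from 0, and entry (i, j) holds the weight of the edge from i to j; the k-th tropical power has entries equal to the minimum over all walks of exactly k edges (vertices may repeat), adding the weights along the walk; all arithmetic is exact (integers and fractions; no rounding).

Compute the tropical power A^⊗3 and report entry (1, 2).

A^⊗2:
  [0, 16, 8]
  [10, 9, -5]
  [5, 4, -10]
A^⊗3:
  [0, 16, 3]
  [5, 4, -10]
  [0, -1, -15]
Key observation: the optimum is the walk 1->2->2->2, with weight 0 + (-5) + (-5) = -10.
Optimal value attained by: walk 1->2->2->2.
Answer: (A^⊗3)[1][2] = -10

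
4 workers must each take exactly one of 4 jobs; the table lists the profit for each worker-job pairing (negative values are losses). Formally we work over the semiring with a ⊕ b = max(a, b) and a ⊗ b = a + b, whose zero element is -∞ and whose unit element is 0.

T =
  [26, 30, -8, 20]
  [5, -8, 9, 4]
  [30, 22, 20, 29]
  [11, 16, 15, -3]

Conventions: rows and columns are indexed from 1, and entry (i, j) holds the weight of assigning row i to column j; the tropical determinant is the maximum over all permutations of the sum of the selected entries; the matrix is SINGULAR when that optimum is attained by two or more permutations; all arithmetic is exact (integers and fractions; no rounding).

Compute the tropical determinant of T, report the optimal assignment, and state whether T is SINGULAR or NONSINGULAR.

σ = (1, 2, 3, 4): 26 + (-8) + 20 + (-3) = 35
σ = (1, 2, 4, 3): 26 + (-8) + 29 + 15 = 62
σ = (1, 3, 2, 4): 26 + 9 + 22 + (-3) = 54
σ = (1, 3, 4, 2): 26 + 9 + 29 + 16 = 80
σ = (1, 4, 2, 3): 26 + 4 + 22 + 15 = 67
σ = (1, 4, 3, 2): 26 + 4 + 20 + 16 = 66
σ = (2, 1, 3, 4): 30 + 5 + 20 + (-3) = 52
σ = (2, 1, 4, 3): 30 + 5 + 29 + 15 = 79
σ = (2, 3, 1, 4): 30 + 9 + 30 + (-3) = 66
σ = (2, 3, 4, 1): 30 + 9 + 29 + 11 = 79
σ = (2, 4, 1, 3): 30 + 4 + 30 + 15 = 79
σ = (2, 4, 3, 1): 30 + 4 + 20 + 11 = 65
σ = (3, 1, 2, 4): (-8) + 5 + 22 + (-3) = 16
σ = (3, 1, 4, 2): (-8) + 5 + 29 + 16 = 42
σ = (3, 2, 1, 4): (-8) + (-8) + 30 + (-3) = 11
σ = (3, 2, 4, 1): (-8) + (-8) + 29 + 11 = 24
σ = (3, 4, 1, 2): (-8) + 4 + 30 + 16 = 42
σ = (3, 4, 2, 1): (-8) + 4 + 22 + 11 = 29
σ = (4, 1, 2, 3): 20 + 5 + 22 + 15 = 62
σ = (4, 1, 3, 2): 20 + 5 + 20 + 16 = 61
σ = (4, 2, 1, 3): 20 + (-8) + 30 + 15 = 57
σ = (4, 2, 3, 1): 20 + (-8) + 20 + 11 = 43
σ = (4, 3, 1, 2): 20 + 9 + 30 + 16 = 75
σ = (4, 3, 2, 1): 20 + 9 + 22 + 11 = 62
Optimal value attained by: σ = (1, 3, 4, 2).
Answer: det⊕(T) = 80; verdict: NONSINGULAR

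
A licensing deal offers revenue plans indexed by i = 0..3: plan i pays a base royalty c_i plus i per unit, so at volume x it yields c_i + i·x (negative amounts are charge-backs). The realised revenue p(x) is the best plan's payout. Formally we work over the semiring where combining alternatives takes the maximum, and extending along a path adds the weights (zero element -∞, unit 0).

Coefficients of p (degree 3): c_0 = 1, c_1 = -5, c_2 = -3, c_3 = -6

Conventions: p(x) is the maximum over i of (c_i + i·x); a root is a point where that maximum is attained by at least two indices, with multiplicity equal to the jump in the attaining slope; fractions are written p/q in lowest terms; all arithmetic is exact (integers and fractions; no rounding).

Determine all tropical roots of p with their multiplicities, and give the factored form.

hull edge (i=0, c=1) to (i=2, c=-3): slope -2, span 2
hull edge (i=2, c=-3) to (i=3, c=-6): slope -3, span 1
Factored form: p(x) = -6 ⊗ (x ⊕ 2) ⊗ (x ⊕ 2) ⊗ (x ⊕ 3)
Answer: roots = 2 (mult 2), 3 (mult 1)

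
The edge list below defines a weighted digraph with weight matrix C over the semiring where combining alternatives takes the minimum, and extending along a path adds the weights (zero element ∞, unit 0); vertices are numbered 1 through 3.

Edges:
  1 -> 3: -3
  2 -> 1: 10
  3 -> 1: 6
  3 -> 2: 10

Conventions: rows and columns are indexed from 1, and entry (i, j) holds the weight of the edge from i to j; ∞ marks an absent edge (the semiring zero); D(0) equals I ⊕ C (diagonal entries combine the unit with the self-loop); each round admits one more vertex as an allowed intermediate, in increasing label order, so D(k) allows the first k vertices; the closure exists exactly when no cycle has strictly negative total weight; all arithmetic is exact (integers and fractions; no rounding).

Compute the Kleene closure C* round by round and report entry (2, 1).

D(0):
  [0, ∞, -3]
  [10, 0, ∞]
  [6, 10, 0]
D(1):
  [0, ∞, -3]
  [10, 0, 7]
  [6, 10, 0]
D(2):
  [0, ∞, -3]
  [10, 0, 7]
  [6, 10, 0]
D(3):
  [0, 7, -3]
  [10, 0, 7]
  [6, 10, 0]
Answer: C*[2][1] = 10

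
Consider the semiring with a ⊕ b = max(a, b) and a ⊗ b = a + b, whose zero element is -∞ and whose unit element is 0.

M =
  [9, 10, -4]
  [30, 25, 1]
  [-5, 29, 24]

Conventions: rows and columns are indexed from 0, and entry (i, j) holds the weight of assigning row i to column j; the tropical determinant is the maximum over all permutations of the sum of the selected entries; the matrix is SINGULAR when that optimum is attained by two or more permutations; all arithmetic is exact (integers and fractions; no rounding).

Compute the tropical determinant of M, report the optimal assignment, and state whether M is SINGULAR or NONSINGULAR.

σ = (0, 1, 2): 9 + 25 + 24 = 58
σ = (0, 2, 1): 9 + 1 + 29 = 39
σ = (1, 0, 2): 10 + 30 + 24 = 64
σ = (1, 2, 0): 10 + 1 + (-5) = 6
σ = (2, 0, 1): (-4) + 30 + 29 = 55
σ = (2, 1, 0): (-4) + 25 + (-5) = 16
Optimal value attained by: σ = (1, 0, 2).
Answer: det⊕(M) = 64; verdict: NONSINGULAR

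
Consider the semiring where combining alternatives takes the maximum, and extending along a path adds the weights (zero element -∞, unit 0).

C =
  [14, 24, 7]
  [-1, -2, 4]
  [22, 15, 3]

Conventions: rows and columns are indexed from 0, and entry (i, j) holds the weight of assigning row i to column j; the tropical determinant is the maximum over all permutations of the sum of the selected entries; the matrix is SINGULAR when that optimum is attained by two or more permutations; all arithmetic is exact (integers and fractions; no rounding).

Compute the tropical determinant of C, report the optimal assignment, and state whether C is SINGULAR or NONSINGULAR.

σ = (0, 1, 2): 14 + (-2) + 3 = 15
σ = (0, 2, 1): 14 + 4 + 15 = 33
σ = (1, 0, 2): 24 + (-1) + 3 = 26
σ = (1, 2, 0): 24 + 4 + 22 = 50
σ = (2, 0, 1): 7 + (-1) + 15 = 21
σ = (2, 1, 0): 7 + (-2) + 22 = 27
Optimal value attained by: σ = (1, 2, 0).
Answer: det⊕(C) = 50; verdict: NONSINGULAR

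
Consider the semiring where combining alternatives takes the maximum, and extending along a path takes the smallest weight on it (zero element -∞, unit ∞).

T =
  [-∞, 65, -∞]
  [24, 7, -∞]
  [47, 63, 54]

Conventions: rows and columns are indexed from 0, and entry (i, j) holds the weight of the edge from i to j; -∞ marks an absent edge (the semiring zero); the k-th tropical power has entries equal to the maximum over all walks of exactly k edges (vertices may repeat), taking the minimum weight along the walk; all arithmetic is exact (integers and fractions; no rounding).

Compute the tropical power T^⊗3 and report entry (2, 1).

T^⊗2:
  [24, 7, -∞]
  [7, 24, -∞]
  [47, 54, 54]
T^⊗3:
  [7, 24, -∞]
  [24, 7, -∞]
  [47, 54, 54]
Key observation: the optimum is the walk 2->2->2->1, with weight 54 min 54 min 63 = 54.
Optimal value attained by: walk 2->2->2->1.
Answer: (T^⊗3)[2][1] = 54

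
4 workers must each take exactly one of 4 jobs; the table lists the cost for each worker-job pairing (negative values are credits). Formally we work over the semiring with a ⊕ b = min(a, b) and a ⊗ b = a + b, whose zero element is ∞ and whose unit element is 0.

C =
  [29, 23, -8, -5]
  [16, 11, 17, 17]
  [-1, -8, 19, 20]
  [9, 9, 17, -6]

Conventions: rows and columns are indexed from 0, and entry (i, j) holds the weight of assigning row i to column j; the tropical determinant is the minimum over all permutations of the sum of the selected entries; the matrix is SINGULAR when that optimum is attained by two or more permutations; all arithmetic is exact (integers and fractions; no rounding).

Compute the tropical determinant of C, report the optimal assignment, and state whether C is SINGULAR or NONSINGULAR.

σ = (0, 1, 2, 3): 29 + 11 + 19 + (-6) = 53
σ = (0, 1, 3, 2): 29 + 11 + 20 + 17 = 77
σ = (0, 2, 1, 3): 29 + 17 + (-8) + (-6) = 32
σ = (0, 2, 3, 1): 29 + 17 + 20 + 9 = 75
σ = (0, 3, 1, 2): 29 + 17 + (-8) + 17 = 55
σ = (0, 3, 2, 1): 29 + 17 + 19 + 9 = 74
σ = (1, 0, 2, 3): 23 + 16 + 19 + (-6) = 52
σ = (1, 0, 3, 2): 23 + 16 + 20 + 17 = 76
σ = (1, 2, 0, 3): 23 + 17 + (-1) + (-6) = 33
σ = (1, 2, 3, 0): 23 + 17 + 20 + 9 = 69
σ = (1, 3, 0, 2): 23 + 17 + (-1) + 17 = 56
σ = (1, 3, 2, 0): 23 + 17 + 19 + 9 = 68
σ = (2, 0, 1, 3): (-8) + 16 + (-8) + (-6) = -6
σ = (2, 0, 3, 1): (-8) + 16 + 20 + 9 = 37
σ = (2, 1, 0, 3): (-8) + 11 + (-1) + (-6) = -4
σ = (2, 1, 3, 0): (-8) + 11 + 20 + 9 = 32
σ = (2, 3, 0, 1): (-8) + 17 + (-1) + 9 = 17
σ = (2, 3, 1, 0): (-8) + 17 + (-8) + 9 = 10
σ = (3, 0, 1, 2): (-5) + 16 + (-8) + 17 = 20
σ = (3, 0, 2, 1): (-5) + 16 + 19 + 9 = 39
σ = (3, 1, 0, 2): (-5) + 11 + (-1) + 17 = 22
σ = (3, 1, 2, 0): (-5) + 11 + 19 + 9 = 34
σ = (3, 2, 0, 1): (-5) + 17 + (-1) + 9 = 20
σ = (3, 2, 1, 0): (-5) + 17 + (-8) + 9 = 13
Optimal value attained by: σ = (2, 0, 1, 3).
Answer: det⊕(C) = -6; verdict: NONSINGULAR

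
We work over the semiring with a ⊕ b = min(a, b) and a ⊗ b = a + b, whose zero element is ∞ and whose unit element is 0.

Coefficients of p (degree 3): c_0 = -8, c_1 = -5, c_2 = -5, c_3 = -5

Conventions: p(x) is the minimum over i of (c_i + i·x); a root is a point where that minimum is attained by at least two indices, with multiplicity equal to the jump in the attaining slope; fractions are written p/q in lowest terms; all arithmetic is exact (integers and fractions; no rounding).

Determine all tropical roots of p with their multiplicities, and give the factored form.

hull edge (i=0, c=-8) to (i=3, c=-5): slope 1, span 3
Factored form: p(x) = -5 ⊗ (x ⊕ (-1)) ⊗ (x ⊕ (-1)) ⊗ (x ⊕ (-1))
Answer: roots = -1 (mult 3)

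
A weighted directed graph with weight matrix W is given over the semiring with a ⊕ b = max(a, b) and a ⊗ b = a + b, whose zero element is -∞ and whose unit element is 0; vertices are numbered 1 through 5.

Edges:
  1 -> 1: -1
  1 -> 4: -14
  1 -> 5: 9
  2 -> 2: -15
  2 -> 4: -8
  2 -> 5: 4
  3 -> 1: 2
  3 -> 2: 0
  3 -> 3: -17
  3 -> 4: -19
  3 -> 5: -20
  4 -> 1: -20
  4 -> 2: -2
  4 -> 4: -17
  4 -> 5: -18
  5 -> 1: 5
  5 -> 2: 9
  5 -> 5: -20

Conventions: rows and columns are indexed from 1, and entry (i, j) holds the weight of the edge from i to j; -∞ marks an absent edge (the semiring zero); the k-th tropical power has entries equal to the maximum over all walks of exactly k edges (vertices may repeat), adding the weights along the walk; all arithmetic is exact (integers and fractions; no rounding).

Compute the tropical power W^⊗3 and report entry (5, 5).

W^⊗2:
  [14, 18, -∞, -15, 8]
  [9, 13, -∞, -23, -11]
  [1, -11, -34, -8, 11]
  [-13, -9, -∞, -10, 2]
  [4, -6, -∞, 1, 14]
W^⊗3:
  [13, 17, -∞, 10, 23]
  [8, -2, -∞, 5, 18]
  [16, 20, -51, -13, 10]
  [7, 11, -∞, -17, -4]
  [19, 23, -∞, -10, 13]
Key observation: the optimum is the walk 5->1->1->5, with weight 5 + (-1) + 9 = 13.
Optimal value attained by: walk 5->1->1->5.
Answer: (W^⊗3)[5][5] = 13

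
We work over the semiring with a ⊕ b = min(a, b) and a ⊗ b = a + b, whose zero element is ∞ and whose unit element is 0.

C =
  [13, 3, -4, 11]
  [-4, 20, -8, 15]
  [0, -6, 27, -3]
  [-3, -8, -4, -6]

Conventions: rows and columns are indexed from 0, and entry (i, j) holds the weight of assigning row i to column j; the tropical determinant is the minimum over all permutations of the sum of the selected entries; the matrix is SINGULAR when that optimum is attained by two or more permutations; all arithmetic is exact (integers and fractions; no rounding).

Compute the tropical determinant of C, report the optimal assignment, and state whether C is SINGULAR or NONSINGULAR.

σ = (0, 1, 2, 3): 13 + 20 + 27 + (-6) = 54
σ = (0, 1, 3, 2): 13 + 20 + (-3) + (-4) = 26
σ = (0, 2, 1, 3): 13 + (-8) + (-6) + (-6) = -7
σ = (0, 2, 3, 1): 13 + (-8) + (-3) + (-8) = -6
σ = (0, 3, 1, 2): 13 + 15 + (-6) + (-4) = 18
σ = (0, 3, 2, 1): 13 + 15 + 27 + (-8) = 47
σ = (1, 0, 2, 3): 3 + (-4) + 27 + (-6) = 20
σ = (1, 0, 3, 2): 3 + (-4) + (-3) + (-4) = -8
σ = (1, 2, 0, 3): 3 + (-8) + 0 + (-6) = -11
σ = (1, 2, 3, 0): 3 + (-8) + (-3) + (-3) = -11
σ = (1, 3, 0, 2): 3 + 15 + 0 + (-4) = 14
σ = (1, 3, 2, 0): 3 + 15 + 27 + (-3) = 42
σ = (2, 0, 1, 3): (-4) + (-4) + (-6) + (-6) = -20
σ = (2, 0, 3, 1): (-4) + (-4) + (-3) + (-8) = -19
σ = (2, 1, 0, 3): (-4) + 20 + 0 + (-6) = 10
σ = (2, 1, 3, 0): (-4) + 20 + (-3) + (-3) = 10
σ = (2, 3, 0, 1): (-4) + 15 + 0 + (-8) = 3
σ = (2, 3, 1, 0): (-4) + 15 + (-6) + (-3) = 2
σ = (3, 0, 1, 2): 11 + (-4) + (-6) + (-4) = -3
σ = (3, 0, 2, 1): 11 + (-4) + 27 + (-8) = 26
σ = (3, 1, 0, 2): 11 + 20 + 0 + (-4) = 27
σ = (3, 1, 2, 0): 11 + 20 + 27 + (-3) = 55
σ = (3, 2, 0, 1): 11 + (-8) + 0 + (-8) = -5
σ = (3, 2, 1, 0): 11 + (-8) + (-6) + (-3) = -6
Optimal value attained by: σ = (2, 0, 1, 3).
Answer: det⊕(C) = -20; verdict: NONSINGULAR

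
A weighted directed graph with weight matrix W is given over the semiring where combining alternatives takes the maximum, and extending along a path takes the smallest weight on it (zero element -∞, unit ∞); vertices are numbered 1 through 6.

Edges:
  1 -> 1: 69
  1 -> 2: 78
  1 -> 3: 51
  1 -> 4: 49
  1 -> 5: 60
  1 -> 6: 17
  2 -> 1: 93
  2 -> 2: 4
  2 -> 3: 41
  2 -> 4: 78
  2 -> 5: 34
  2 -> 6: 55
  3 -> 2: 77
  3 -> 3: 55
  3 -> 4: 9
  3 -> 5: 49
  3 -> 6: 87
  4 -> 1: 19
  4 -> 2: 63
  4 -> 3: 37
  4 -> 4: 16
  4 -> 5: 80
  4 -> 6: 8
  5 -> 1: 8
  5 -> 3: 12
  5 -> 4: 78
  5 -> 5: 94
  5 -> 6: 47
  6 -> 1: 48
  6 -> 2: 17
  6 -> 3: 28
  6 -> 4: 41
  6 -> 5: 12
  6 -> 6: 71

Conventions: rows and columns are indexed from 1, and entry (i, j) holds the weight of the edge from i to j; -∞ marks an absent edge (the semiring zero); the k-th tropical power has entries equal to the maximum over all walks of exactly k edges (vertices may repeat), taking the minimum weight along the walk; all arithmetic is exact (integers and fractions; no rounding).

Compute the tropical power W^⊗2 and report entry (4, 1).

W^⊗2:
  [78, 69, 51, 78, 60, 55]
  [69, 78, 51, 49, 78, 55]
  [77, 55, 55, 77, 49, 71]
  [63, 37, 41, 78, 80, 55]
  [47, 63, 37, 78, 94, 47]
  [48, 48, 48, 48, 48, 71]
Key observation: the optimum is the walk 4->2->1, with weight 63 min 93 = 63.
Optimal value attained by: walk 4->2->1.
Answer: (W^⊗2)[4][1] = 63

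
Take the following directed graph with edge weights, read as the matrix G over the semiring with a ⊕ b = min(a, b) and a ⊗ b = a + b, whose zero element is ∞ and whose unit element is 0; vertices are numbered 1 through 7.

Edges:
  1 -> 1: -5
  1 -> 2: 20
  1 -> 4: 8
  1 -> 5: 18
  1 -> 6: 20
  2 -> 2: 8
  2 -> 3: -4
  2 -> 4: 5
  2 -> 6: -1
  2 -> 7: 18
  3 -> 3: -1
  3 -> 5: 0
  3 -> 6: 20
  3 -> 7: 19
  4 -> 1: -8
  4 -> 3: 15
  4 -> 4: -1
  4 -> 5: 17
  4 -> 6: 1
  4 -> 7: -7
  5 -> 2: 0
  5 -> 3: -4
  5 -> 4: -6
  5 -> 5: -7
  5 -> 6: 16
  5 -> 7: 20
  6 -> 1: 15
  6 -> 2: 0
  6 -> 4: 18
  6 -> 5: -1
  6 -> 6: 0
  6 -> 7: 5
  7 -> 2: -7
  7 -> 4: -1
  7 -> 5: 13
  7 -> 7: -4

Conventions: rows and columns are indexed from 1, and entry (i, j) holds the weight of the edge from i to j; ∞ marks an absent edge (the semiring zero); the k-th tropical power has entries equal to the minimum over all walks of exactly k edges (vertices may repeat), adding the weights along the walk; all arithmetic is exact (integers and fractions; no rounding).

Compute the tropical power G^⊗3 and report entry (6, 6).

G^⊗2:
  [-10, 15, 14, 3, 11, 9, 1]
  [-3, -1, -5, 4, -4, -1, -2]
  [35, 0, -4, -6, -7, 16, 15]
  [-13, -14, 13, -8, 0, 0, -11]
  [-14, -7, -11, -13, -14, -5, -13]
  [10, -2, -5, -7, -8, -1, 1]
  [-9, -11, -11, -5, 6, -8, -8]
G^⊗3:
  [-15, -6, 7, -2, 4, 4, -4]
  [-8, -9, -8, -10, -11, -2, -6]
  [-14, -7, -11, -13, -14, -5, -13]
  [-18, -18, -18, -12, -7, -15, -15]
  [-21, -20, -18, -20, -21, -12, -20]
  [-15, -8, -12, -14, -15, -6, -14]
  [-14, -15, -15, -9, -11, -12, -12]
Key observation: the optimum is the walk 6->5->4->6, with weight (-1) + (-6) + 1 = -6.
Optimal value attained by: walk 6->5->4->6.
Answer: (G^⊗3)[6][6] = -6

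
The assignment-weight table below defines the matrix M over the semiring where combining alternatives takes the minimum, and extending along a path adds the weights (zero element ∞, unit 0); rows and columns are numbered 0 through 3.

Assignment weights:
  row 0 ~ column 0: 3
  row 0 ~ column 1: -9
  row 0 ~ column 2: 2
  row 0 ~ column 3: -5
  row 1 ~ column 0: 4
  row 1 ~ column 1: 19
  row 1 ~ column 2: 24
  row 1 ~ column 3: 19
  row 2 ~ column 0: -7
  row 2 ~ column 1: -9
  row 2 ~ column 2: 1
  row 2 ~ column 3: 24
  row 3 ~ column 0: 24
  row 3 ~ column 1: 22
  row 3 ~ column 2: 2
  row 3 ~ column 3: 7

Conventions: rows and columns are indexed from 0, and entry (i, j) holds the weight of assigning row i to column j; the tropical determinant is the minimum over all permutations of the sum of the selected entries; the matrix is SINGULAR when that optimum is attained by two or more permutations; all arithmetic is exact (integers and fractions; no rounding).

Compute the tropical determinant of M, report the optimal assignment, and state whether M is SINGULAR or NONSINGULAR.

σ = (0, 1, 2, 3): 3 + 19 + 1 + 7 = 30
σ = (0, 1, 3, 2): 3 + 19 + 24 + 2 = 48
σ = (0, 2, 1, 3): 3 + 24 + (-9) + 7 = 25
σ = (0, 2, 3, 1): 3 + 24 + 24 + 22 = 73
σ = (0, 3, 1, 2): 3 + 19 + (-9) + 2 = 15
σ = (0, 3, 2, 1): 3 + 19 + 1 + 22 = 45
σ = (1, 0, 2, 3): (-9) + 4 + 1 + 7 = 3
σ = (1, 0, 3, 2): (-9) + 4 + 24 + 2 = 21
σ = (1, 2, 0, 3): (-9) + 24 + (-7) + 7 = 15
σ = (1, 2, 3, 0): (-9) + 24 + 24 + 24 = 63
σ = (1, 3, 0, 2): (-9) + 19 + (-7) + 2 = 5
σ = (1, 3, 2, 0): (-9) + 19 + 1 + 24 = 35
σ = (2, 0, 1, 3): 2 + 4 + (-9) + 7 = 4
σ = (2, 0, 3, 1): 2 + 4 + 24 + 22 = 52
σ = (2, 1, 0, 3): 2 + 19 + (-7) + 7 = 21
σ = (2, 1, 3, 0): 2 + 19 + 24 + 24 = 69
σ = (2, 3, 0, 1): 2 + 19 + (-7) + 22 = 36
σ = (2, 3, 1, 0): 2 + 19 + (-9) + 24 = 36
σ = (3, 0, 1, 2): (-5) + 4 + (-9) + 2 = -8
σ = (3, 0, 2, 1): (-5) + 4 + 1 + 22 = 22
σ = (3, 1, 0, 2): (-5) + 19 + (-7) + 2 = 9
σ = (3, 1, 2, 0): (-5) + 19 + 1 + 24 = 39
σ = (3, 2, 0, 1): (-5) + 24 + (-7) + 22 = 34
σ = (3, 2, 1, 0): (-5) + 24 + (-9) + 24 = 34
Optimal value attained by: σ = (3, 0, 1, 2).
Answer: det⊕(M) = -8; verdict: NONSINGULAR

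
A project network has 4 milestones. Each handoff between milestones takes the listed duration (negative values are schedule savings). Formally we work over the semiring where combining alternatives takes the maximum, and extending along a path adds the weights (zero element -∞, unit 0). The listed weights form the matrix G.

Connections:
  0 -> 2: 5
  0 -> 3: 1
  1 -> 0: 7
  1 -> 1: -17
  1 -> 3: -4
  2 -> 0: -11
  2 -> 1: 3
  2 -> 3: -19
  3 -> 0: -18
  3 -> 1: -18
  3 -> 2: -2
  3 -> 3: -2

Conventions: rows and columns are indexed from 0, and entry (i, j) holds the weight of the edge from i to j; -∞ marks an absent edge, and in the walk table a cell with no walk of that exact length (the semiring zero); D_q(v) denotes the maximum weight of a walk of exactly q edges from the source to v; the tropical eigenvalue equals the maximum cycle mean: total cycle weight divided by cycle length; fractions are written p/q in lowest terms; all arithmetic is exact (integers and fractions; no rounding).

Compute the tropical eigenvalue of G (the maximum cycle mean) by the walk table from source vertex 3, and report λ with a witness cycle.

q=0: [-∞, -∞, -∞, 0]
q=1: [-18, -18, -2, -2]
q=2: [-11, 1, -4, -4]
q=3: [8, -1, -6, -3]
q=4: [6, -3, 13, 9]
Optimal cycle mean attained by: cycle 0->2->1->0, total 5 + 3 + 7, length 3.
Answer: λ = 5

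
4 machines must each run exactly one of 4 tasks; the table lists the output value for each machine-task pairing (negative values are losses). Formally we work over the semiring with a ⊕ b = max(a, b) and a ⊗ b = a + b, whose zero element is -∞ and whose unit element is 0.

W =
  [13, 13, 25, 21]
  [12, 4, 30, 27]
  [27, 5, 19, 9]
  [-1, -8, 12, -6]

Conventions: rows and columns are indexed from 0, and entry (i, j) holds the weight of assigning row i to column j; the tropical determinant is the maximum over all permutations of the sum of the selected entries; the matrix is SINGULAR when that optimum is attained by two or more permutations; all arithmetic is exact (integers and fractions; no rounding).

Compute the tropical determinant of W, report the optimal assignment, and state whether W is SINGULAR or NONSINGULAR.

σ = (0, 1, 2, 3): 13 + 4 + 19 + (-6) = 30
σ = (0, 1, 3, 2): 13 + 4 + 9 + 12 = 38
σ = (0, 2, 1, 3): 13 + 30 + 5 + (-6) = 42
σ = (0, 2, 3, 1): 13 + 30 + 9 + (-8) = 44
σ = (0, 3, 1, 2): 13 + 27 + 5 + 12 = 57
σ = (0, 3, 2, 1): 13 + 27 + 19 + (-8) = 51
σ = (1, 0, 2, 3): 13 + 12 + 19 + (-6) = 38
σ = (1, 0, 3, 2): 13 + 12 + 9 + 12 = 46
σ = (1, 2, 0, 3): 13 + 30 + 27 + (-6) = 64
σ = (1, 2, 3, 0): 13 + 30 + 9 + (-1) = 51
σ = (1, 3, 0, 2): 13 + 27 + 27 + 12 = 79
σ = (1, 3, 2, 0): 13 + 27 + 19 + (-1) = 58
σ = (2, 0, 1, 3): 25 + 12 + 5 + (-6) = 36
σ = (2, 0, 3, 1): 25 + 12 + 9 + (-8) = 38
σ = (2, 1, 0, 3): 25 + 4 + 27 + (-6) = 50
σ = (2, 1, 3, 0): 25 + 4 + 9 + (-1) = 37
σ = (2, 3, 0, 1): 25 + 27 + 27 + (-8) = 71
σ = (2, 3, 1, 0): 25 + 27 + 5 + (-1) = 56
σ = (3, 0, 1, 2): 21 + 12 + 5 + 12 = 50
σ = (3, 0, 2, 1): 21 + 12 + 19 + (-8) = 44
σ = (3, 1, 0, 2): 21 + 4 + 27 + 12 = 64
σ = (3, 1, 2, 0): 21 + 4 + 19 + (-1) = 43
σ = (3, 2, 0, 1): 21 + 30 + 27 + (-8) = 70
σ = (3, 2, 1, 0): 21 + 30 + 5 + (-1) = 55
Optimal value attained by: σ = (1, 3, 0, 2).
Answer: det⊕(W) = 79; verdict: NONSINGULAR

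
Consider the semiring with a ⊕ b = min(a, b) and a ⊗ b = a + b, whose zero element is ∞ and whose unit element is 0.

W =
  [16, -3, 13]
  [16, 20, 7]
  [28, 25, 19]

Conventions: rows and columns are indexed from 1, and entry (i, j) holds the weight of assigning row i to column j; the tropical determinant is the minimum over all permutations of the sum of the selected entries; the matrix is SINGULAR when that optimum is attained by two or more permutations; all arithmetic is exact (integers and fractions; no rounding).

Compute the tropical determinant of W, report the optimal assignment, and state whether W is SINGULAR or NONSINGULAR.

σ = (1, 2, 3): 16 + 20 + 19 = 55
σ = (1, 3, 2): 16 + 7 + 25 = 48
σ = (2, 1, 3): (-3) + 16 + 19 = 32
σ = (2, 3, 1): (-3) + 7 + 28 = 32
σ = (3, 1, 2): 13 + 16 + 25 = 54
σ = (3, 2, 1): 13 + 20 + 28 = 61
Optimal value attained by: σ = (2, 1, 3).
Answer: det⊕(W) = 32; verdict: SINGULAR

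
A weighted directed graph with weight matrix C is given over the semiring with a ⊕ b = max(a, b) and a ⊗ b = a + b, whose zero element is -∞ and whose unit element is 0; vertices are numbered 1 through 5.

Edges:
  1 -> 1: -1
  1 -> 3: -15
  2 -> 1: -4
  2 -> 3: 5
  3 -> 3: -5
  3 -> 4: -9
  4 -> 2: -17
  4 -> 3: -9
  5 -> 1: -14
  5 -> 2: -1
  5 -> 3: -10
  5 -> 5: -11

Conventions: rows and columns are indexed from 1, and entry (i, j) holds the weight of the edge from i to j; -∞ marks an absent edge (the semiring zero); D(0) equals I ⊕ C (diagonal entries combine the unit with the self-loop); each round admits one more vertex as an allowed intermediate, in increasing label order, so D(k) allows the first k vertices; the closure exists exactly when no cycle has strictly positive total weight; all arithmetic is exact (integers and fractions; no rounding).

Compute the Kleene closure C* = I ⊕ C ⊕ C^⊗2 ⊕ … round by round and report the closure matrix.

D(0):
  [0, -∞, -15, -∞, -∞]
  [-4, 0, 5, -∞, -∞]
  [-∞, -∞, 0, -9, -∞]
  [-∞, -17, -9, 0, -∞]
  [-14, -1, -10, -∞, 0]
D(1):
  [0, -∞, -15, -∞, -∞]
  [-4, 0, 5, -∞, -∞]
  [-∞, -∞, 0, -9, -∞]
  [-∞, -17, -9, 0, -∞]
  [-14, -1, -10, -∞, 0]
D(2):
  [0, -∞, -15, -∞, -∞]
  [-4, 0, 5, -∞, -∞]
  [-∞, -∞, 0, -9, -∞]
  [-21, -17, -9, 0, -∞]
  [-5, -1, 4, -∞, 0]
D(3):
  [0, -∞, -15, -24, -∞]
  [-4, 0, 5, -4, -∞]
  [-∞, -∞, 0, -9, -∞]
  [-21, -17, -9, 0, -∞]
  [-5, -1, 4, -5, 0]
D(4):
  [0, -41, -15, -24, -∞]
  [-4, 0, 5, -4, -∞]
  [-30, -26, 0, -9, -∞]
  [-21, -17, -9, 0, -∞]
  [-5, -1, 4, -5, 0]
D(5):
  [0, -41, -15, -24, -∞]
  [-4, 0, 5, -4, -∞]
  [-30, -26, 0, -9, -∞]
  [-21, -17, -9, 0, -∞]
  [-5, -1, 4, -5, 0]
Answer: C* = [[0, -41, -15, -24, -∞], [-4, 0, 5, -4, -∞], [-30, -26, 0, -9, -∞], [-21, -17, -9, 0, -∞], [-5, -1, 4, -5, 0]]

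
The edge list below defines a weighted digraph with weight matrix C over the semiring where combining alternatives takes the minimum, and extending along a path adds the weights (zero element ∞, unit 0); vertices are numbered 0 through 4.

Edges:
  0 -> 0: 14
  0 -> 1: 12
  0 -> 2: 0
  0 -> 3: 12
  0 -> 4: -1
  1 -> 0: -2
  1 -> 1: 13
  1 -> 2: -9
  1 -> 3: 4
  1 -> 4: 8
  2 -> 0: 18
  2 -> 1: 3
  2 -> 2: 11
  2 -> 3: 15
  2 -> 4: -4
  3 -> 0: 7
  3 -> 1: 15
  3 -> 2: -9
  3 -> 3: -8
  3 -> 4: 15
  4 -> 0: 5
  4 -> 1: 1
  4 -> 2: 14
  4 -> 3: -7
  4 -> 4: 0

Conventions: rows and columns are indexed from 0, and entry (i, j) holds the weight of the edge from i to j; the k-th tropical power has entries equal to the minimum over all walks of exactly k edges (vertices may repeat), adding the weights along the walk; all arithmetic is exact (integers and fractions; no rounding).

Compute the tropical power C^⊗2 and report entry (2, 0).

C^⊗2:
  [4, 0, 3, -8, -4]
  [9, -6, -5, -4, -13]
  [1, -3, -6, -11, -4]
  [-1, -6, -17, -16, -13]
  [-1, 1, -16, -15, 0]
Key observation: the optimum is the walk 2->1->0, with weight 3 + (-2) = 1.
Optimal value attained by: walk 2->1->0.
Answer: (C^⊗2)[2][0] = 1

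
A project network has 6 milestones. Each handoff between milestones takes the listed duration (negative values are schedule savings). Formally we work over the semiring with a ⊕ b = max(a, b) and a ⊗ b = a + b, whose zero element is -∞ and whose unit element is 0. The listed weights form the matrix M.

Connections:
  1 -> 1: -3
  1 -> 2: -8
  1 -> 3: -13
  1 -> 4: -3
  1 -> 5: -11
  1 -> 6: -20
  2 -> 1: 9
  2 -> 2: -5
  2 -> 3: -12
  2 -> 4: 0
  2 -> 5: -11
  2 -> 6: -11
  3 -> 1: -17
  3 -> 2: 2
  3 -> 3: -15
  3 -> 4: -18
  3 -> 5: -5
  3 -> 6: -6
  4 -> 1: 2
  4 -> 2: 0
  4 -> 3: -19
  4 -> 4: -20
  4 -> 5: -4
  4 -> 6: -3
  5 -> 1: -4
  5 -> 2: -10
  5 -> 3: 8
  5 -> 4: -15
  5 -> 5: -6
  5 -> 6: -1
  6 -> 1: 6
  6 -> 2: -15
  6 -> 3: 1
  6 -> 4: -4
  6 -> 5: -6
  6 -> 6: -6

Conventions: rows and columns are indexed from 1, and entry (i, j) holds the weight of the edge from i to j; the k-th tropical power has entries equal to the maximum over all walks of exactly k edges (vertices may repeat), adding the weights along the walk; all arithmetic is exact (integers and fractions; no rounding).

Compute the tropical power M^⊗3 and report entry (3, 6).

M^⊗2:
  [1, -3, -3, -6, -7, -6]
  [6, 1, -3, 6, -2, -3]
  [11, -3, 3, 2, -9, -6]
  [9, -5, 4, 0, -9, -5]
  [5, 10, 2, -5, 3, 2]
  [3, 3, 2, 3, -4, -5]
M^⊗3:
  [6, -1, 1, -2, -8, -8]
  [10, 6, 6, 3, 2, 3]
  [8, 5, -1, 8, 0, -1]
  [6, 6, -1, 6, -1, -2]
  [19, 5, 11, 10, -1, 2]
  [12, 4, 4, 3, -1, 0]
Key observation: the optimum is the walk 3->2->4->6, with weight 2 + 0 + (-3) = -1.
Optimal value attained by: walk 3->2->4->6.
Answer: (M^⊗3)[3][6] = -1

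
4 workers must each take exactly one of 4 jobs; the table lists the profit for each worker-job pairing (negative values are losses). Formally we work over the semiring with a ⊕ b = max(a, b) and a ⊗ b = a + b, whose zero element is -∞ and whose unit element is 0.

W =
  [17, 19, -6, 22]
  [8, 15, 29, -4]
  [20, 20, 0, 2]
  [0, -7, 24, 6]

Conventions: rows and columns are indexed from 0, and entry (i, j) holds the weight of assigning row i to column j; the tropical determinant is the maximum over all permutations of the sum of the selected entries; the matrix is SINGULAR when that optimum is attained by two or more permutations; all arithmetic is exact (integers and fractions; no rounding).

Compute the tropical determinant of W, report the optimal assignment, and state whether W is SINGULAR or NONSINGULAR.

σ = (0, 1, 2, 3): 17 + 15 + 0 + 6 = 38
σ = (0, 1, 3, 2): 17 + 15 + 2 + 24 = 58
σ = (0, 2, 1, 3): 17 + 29 + 20 + 6 = 72
σ = (0, 2, 3, 1): 17 + 29 + 2 + (-7) = 41
σ = (0, 3, 1, 2): 17 + (-4) + 20 + 24 = 57
σ = (0, 3, 2, 1): 17 + (-4) + 0 + (-7) = 6
σ = (1, 0, 2, 3): 19 + 8 + 0 + 6 = 33
σ = (1, 0, 3, 2): 19 + 8 + 2 + 24 = 53
σ = (1, 2, 0, 3): 19 + 29 + 20 + 6 = 74
σ = (1, 2, 3, 0): 19 + 29 + 2 + 0 = 50
σ = (1, 3, 0, 2): 19 + (-4) + 20 + 24 = 59
σ = (1, 3, 2, 0): 19 + (-4) + 0 + 0 = 15
σ = (2, 0, 1, 3): (-6) + 8 + 20 + 6 = 28
σ = (2, 0, 3, 1): (-6) + 8 + 2 + (-7) = -3
σ = (2, 1, 0, 3): (-6) + 15 + 20 + 6 = 35
σ = (2, 1, 3, 0): (-6) + 15 + 2 + 0 = 11
σ = (2, 3, 0, 1): (-6) + (-4) + 20 + (-7) = 3
σ = (2, 3, 1, 0): (-6) + (-4) + 20 + 0 = 10
σ = (3, 0, 1, 2): 22 + 8 + 20 + 24 = 74
σ = (3, 0, 2, 1): 22 + 8 + 0 + (-7) = 23
σ = (3, 1, 0, 2): 22 + 15 + 20 + 24 = 81
σ = (3, 1, 2, 0): 22 + 15 + 0 + 0 = 37
σ = (3, 2, 0, 1): 22 + 29 + 20 + (-7) = 64
σ = (3, 2, 1, 0): 22 + 29 + 20 + 0 = 71
Optimal value attained by: σ = (3, 1, 0, 2).
Answer: det⊕(W) = 81; verdict: NONSINGULAR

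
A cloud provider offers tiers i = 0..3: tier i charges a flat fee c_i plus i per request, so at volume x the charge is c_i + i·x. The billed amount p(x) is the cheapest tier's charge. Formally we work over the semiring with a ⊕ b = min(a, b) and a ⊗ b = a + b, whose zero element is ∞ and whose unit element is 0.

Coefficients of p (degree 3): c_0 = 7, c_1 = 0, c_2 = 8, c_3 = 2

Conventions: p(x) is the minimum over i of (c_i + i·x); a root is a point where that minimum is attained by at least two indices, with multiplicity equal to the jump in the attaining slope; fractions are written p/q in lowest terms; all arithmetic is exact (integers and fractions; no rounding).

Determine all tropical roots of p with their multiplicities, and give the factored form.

hull edge (i=0, c=7) to (i=1, c=0): slope -7, span 1
hull edge (i=1, c=0) to (i=3, c=2): slope 1, span 2
Factored form: p(x) = 2 ⊗ (x ⊕ (-1)) ⊗ (x ⊕ (-1)) ⊗ (x ⊕ 7)
Answer: roots = -1 (mult 2), 7 (mult 1)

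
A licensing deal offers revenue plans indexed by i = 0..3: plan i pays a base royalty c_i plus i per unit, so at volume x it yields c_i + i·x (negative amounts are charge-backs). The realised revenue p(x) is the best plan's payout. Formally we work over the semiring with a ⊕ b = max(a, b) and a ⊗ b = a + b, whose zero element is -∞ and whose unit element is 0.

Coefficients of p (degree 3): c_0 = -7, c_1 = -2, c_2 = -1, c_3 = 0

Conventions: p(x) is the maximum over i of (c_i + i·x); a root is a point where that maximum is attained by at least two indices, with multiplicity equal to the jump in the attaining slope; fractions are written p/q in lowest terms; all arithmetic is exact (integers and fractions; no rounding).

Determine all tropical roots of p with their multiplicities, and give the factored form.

hull edge (i=0, c=-7) to (i=1, c=-2): slope 5, span 1
hull edge (i=1, c=-2) to (i=3, c=0): slope 1, span 2
Factored form: p(x) = 0 ⊗ (x ⊕ (-5)) ⊗ (x ⊕ (-1)) ⊗ (x ⊕ (-1))
Answer: roots = -5 (mult 1), -1 (mult 2)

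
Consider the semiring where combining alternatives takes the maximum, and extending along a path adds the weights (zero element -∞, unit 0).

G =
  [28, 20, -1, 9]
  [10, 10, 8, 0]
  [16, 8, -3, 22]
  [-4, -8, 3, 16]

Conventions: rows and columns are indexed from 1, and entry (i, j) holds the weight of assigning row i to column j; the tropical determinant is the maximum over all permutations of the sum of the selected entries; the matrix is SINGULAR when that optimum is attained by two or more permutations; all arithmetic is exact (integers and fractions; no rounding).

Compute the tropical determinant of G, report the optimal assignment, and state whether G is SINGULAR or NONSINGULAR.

σ = (1, 2, 3, 4): 28 + 10 + (-3) + 16 = 51
σ = (1, 2, 4, 3): 28 + 10 + 22 + 3 = 63
σ = (1, 3, 2, 4): 28 + 8 + 8 + 16 = 60
σ = (1, 3, 4, 2): 28 + 8 + 22 + (-8) = 50
σ = (1, 4, 2, 3): 28 + 0 + 8 + 3 = 39
σ = (1, 4, 3, 2): 28 + 0 + (-3) + (-8) = 17
σ = (2, 1, 3, 4): 20 + 10 + (-3) + 16 = 43
σ = (2, 1, 4, 3): 20 + 10 + 22 + 3 = 55
σ = (2, 3, 1, 4): 20 + 8 + 16 + 16 = 60
σ = (2, 3, 4, 1): 20 + 8 + 22 + (-4) = 46
σ = (2, 4, 1, 3): 20 + 0 + 16 + 3 = 39
σ = (2, 4, 3, 1): 20 + 0 + (-3) + (-4) = 13
σ = (3, 1, 2, 4): (-1) + 10 + 8 + 16 = 33
σ = (3, 1, 4, 2): (-1) + 10 + 22 + (-8) = 23
σ = (3, 2, 1, 4): (-1) + 10 + 16 + 16 = 41
σ = (3, 2, 4, 1): (-1) + 10 + 22 + (-4) = 27
σ = (3, 4, 1, 2): (-1) + 0 + 16 + (-8) = 7
σ = (3, 4, 2, 1): (-1) + 0 + 8 + (-4) = 3
σ = (4, 1, 2, 3): 9 + 10 + 8 + 3 = 30
σ = (4, 1, 3, 2): 9 + 10 + (-3) + (-8) = 8
σ = (4, 2, 1, 3): 9 + 10 + 16 + 3 = 38
σ = (4, 2, 3, 1): 9 + 10 + (-3) + (-4) = 12
σ = (4, 3, 1, 2): 9 + 8 + 16 + (-8) = 25
σ = (4, 3, 2, 1): 9 + 8 + 8 + (-4) = 21
Optimal value attained by: σ = (1, 2, 4, 3).
Answer: det⊕(G) = 63; verdict: NONSINGULAR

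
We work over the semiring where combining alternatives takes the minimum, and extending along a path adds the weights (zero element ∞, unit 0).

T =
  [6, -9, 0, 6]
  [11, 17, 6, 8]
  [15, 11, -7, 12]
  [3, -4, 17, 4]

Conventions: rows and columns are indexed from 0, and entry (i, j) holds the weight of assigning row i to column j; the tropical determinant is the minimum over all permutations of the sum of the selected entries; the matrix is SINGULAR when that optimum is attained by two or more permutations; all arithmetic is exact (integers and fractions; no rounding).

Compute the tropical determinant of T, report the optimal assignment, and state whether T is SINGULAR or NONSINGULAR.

σ = (0, 1, 2, 3): 6 + 17 + (-7) + 4 = 20
σ = (0, 1, 3, 2): 6 + 17 + 12 + 17 = 52
σ = (0, 2, 1, 3): 6 + 6 + 11 + 4 = 27
σ = (0, 2, 3, 1): 6 + 6 + 12 + (-4) = 20
σ = (0, 3, 1, 2): 6 + 8 + 11 + 17 = 42
σ = (0, 3, 2, 1): 6 + 8 + (-7) + (-4) = 3
σ = (1, 0, 2, 3): (-9) + 11 + (-7) + 4 = -1
σ = (1, 0, 3, 2): (-9) + 11 + 12 + 17 = 31
σ = (1, 2, 0, 3): (-9) + 6 + 15 + 4 = 16
σ = (1, 2, 3, 0): (-9) + 6 + 12 + 3 = 12
σ = (1, 3, 0, 2): (-9) + 8 + 15 + 17 = 31
σ = (1, 3, 2, 0): (-9) + 8 + (-7) + 3 = -5
σ = (2, 0, 1, 3): 0 + 11 + 11 + 4 = 26
σ = (2, 0, 3, 1): 0 + 11 + 12 + (-4) = 19
σ = (2, 1, 0, 3): 0 + 17 + 15 + 4 = 36
σ = (2, 1, 3, 0): 0 + 17 + 12 + 3 = 32
σ = (2, 3, 0, 1): 0 + 8 + 15 + (-4) = 19
σ = (2, 3, 1, 0): 0 + 8 + 11 + 3 = 22
σ = (3, 0, 1, 2): 6 + 11 + 11 + 17 = 45
σ = (3, 0, 2, 1): 6 + 11 + (-7) + (-4) = 6
σ = (3, 1, 0, 2): 6 + 17 + 15 + 17 = 55
σ = (3, 1, 2, 0): 6 + 17 + (-7) + 3 = 19
σ = (3, 2, 0, 1): 6 + 6 + 15 + (-4) = 23
σ = (3, 2, 1, 0): 6 + 6 + 11 + 3 = 26
Optimal value attained by: σ = (1, 3, 2, 0).
Answer: det⊕(T) = -5; verdict: NONSINGULAR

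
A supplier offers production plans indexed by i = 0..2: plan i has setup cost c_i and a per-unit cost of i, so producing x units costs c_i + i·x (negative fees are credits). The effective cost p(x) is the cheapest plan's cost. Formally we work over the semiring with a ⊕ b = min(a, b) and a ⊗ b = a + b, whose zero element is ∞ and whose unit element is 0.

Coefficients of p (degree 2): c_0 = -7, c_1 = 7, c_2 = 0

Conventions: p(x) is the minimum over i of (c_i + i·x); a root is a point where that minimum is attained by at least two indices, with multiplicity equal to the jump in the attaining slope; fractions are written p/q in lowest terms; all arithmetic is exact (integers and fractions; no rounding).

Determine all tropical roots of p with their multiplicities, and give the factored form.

hull edge (i=0, c=-7) to (i=2, c=0): slope 7/2, span 2
Factored form: p(x) = 0 ⊗ (x ⊕ (-7/2)) ⊗ (x ⊕ (-7/2))
Answer: roots = -7/2 (mult 2)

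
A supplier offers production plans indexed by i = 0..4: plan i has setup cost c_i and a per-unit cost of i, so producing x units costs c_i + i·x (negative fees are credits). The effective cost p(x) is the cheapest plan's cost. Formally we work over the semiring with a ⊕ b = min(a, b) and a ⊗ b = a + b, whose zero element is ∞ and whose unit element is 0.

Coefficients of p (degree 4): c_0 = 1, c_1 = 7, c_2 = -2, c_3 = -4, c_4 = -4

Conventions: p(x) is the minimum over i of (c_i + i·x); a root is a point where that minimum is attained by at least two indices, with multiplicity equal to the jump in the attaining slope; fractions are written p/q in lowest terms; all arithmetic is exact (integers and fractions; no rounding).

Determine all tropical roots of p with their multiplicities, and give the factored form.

hull edge (i=0, c=1) to (i=3, c=-4): slope -5/3, span 3
hull edge (i=3, c=-4) to (i=4, c=-4): slope 0, span 1
Factored form: p(x) = -4 ⊗ (x ⊕ 0) ⊗ (x ⊕ 5/3) ⊗ (x ⊕ 5/3) ⊗ (x ⊕ 5/3)
Answer: roots = 0 (mult 1), 5/3 (mult 3)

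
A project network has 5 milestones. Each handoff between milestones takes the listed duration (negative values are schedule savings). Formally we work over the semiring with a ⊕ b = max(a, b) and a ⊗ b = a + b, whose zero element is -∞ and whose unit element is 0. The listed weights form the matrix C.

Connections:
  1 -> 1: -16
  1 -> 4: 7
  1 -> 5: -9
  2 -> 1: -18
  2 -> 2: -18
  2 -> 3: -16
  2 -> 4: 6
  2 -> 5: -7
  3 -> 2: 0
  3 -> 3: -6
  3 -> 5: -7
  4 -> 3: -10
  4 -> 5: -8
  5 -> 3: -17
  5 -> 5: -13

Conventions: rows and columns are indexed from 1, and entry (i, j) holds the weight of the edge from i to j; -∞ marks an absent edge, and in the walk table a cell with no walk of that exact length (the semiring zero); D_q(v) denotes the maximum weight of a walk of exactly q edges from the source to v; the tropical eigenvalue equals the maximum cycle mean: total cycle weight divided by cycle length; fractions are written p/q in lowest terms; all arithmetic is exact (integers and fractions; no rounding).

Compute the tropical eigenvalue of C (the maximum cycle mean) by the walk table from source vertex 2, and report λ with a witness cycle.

q=0: [-∞, 0, -∞, -∞, -∞]
q=1: [-18, -18, -16, 6, -7]
q=2: [-34, -16, -4, -11, -2]
q=3: [-34, -4, -10, -10, -11]
q=4: [-22, -10, -16, 2, -11]
q=5: [-28, -16, -8, -4, -6]
Optimal cycle mean attained by: cycle 2->4->3->2, total 6 + (-10) + 0, length 3.
Answer: λ = -4/3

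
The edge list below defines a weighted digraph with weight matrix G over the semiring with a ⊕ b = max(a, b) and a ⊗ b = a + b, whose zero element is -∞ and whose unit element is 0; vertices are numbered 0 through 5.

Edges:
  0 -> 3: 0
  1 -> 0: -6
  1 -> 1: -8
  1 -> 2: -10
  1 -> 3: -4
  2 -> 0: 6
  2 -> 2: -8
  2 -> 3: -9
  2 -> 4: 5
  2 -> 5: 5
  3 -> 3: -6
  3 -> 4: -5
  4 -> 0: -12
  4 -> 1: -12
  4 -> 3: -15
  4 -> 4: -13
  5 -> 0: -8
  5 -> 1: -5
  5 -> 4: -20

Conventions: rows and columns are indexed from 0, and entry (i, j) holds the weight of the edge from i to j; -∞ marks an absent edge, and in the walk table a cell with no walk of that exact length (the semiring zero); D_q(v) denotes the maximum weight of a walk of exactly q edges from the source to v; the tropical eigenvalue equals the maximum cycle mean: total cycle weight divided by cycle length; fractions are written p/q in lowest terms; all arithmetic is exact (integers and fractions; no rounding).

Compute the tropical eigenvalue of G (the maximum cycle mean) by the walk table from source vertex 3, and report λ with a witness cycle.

q=0: [-∞, -∞, -∞, 0, -∞, -∞]
q=1: [-∞, -∞, -∞, -6, -5, -∞]
q=2: [-17, -17, -∞, -12, -11, -∞]
q=3: [-23, -23, -27, -17, -17, -∞]
q=4: [-21, -29, -33, -23, -22, -22]
q=5: [-27, -27, -39, -21, -28, -28]
q=6: [-33, -33, -37, -27, -26, -34]
Optimal cycle mean attained by: cycle 1->2->5->1, total (-10) + 5 + (-5), length 3.
Answer: λ = -10/3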